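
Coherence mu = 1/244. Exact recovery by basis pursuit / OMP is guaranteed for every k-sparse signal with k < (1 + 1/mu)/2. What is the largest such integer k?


1/mu = 244.
1 + 1/mu = 245.
(1 + 1/mu)/2 = 122.5 is not an integer, so k_max = floor(122.5) = 122.

122


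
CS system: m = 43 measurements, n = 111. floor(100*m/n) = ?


100*m/n = 100*43/111 ≈ 38.7387.
floor = 38.

38


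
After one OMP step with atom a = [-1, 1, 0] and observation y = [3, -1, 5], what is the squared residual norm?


a^T a = 2.
a^T y = -4.
coeff = -4/2 = -2.
||r||^2 = 27.

27


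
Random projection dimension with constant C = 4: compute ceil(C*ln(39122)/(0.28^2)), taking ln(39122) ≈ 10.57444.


ln(39122) ≈ 10.57444.
eps^2 = 0.28^2 = 0.0784.
C*ln(N)/eps^2 ≈ 4*10.57444/0.0784 ≈ 539.5122.
m = ceil(539.5122) = 540.

540


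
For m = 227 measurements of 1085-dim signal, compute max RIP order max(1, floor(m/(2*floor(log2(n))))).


floor(log2(1085)) = 10.
2*10 = 20.
m/(2*floor(log2(n))) = 227/20 ≈ 11.35.
floor = 11.
k = max(1, 11) = 11.

11


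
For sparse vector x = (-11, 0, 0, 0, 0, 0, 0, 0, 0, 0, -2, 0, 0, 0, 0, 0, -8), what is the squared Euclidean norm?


Non-zero entries: [(0, -11), (10, -2), (16, -8)]
Squares: [121, 4, 64]
||x||_2^2 = sum = 189.

189


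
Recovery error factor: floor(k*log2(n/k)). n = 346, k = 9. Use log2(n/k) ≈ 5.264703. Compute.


log2(n/k) = log2(346/9) ≈ 5.264703.
k*log2(n/k) ≈ 9*5.264703 = 47.382327.
floor(47.382327) = 47.

47


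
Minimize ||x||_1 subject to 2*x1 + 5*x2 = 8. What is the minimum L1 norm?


Axis intercepts:
  x1 = 4, x2 = 0: L1 = 4
  x1 = 0, x2 = 8/5: L1 = 8/5
x* = (0, 8/5)
||x*||_1 = 8/5.

8/5


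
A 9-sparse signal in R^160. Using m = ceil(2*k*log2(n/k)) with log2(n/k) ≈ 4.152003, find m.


log2(n/k) = log2(160/9) ≈ 4.152003.
2*k*log2(n/k) ≈ 2*9*4.152003 = 74.736054.
m = ceil(74.736054) = 75.

75


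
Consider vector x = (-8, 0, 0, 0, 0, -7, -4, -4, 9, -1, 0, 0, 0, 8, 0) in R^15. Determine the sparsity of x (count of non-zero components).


Non-zero positions: [0, 5, 6, 7, 8, 9, 13].
Sparsity = 7.

7


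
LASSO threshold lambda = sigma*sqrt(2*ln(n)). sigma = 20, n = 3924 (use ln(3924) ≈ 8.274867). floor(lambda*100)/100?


ln(3924) ≈ 8.274867.
2*ln(n) ≈ 16.549734.
sqrt(2*ln(n)) ≈ sqrt(16.549734) ≈ 4.068136.
lambda ≈ 20*4.068136 = 81.36272.
floor(lambda*100)/100 = 81.36.

81.36


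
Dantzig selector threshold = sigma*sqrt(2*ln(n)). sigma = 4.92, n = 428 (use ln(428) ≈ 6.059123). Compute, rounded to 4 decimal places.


ln(428) ≈ 6.059123.
2*ln(n) ≈ 12.118246.
sqrt(2*ln(n)) ≈ sqrt(12.118246) ≈ 3.481127.
threshold ≈ 4.92*3.481127 = 17.12714484 ≈ 17.1271.

17.1271


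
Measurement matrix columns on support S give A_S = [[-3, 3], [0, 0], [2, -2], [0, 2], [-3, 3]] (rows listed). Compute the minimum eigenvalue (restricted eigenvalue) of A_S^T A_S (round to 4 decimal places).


A_S^T A_S = [[22, -22], [-22, 26]].
trace = 48.
det = 88.
disc = trace^2 - 4*det = 2304 - 4*88 = 1952.
sqrt(1952) ≈ 44.181444.
lam_min = (48 - sqrt(1952))/2 ≈ (48 - 44.181444)/2 = 1.909278 ≈ 1.9093.

1.9093


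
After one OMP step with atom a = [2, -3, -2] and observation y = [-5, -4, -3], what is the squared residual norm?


a^T a = 17.
a^T y = 8.
coeff = 8/17 = 8/17.
||r||^2 = 786/17.

786/17


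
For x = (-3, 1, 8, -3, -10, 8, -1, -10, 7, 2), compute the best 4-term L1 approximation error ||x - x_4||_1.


Sorted |x_i| descending: [10, 10, 8, 8, 7, 3, 3, 2, 1, 1]
Keep top 4: [10, 10, 8, 8]
Tail entries: [7, 3, 3, 2, 1, 1]
L1 error = sum of tail = 17.

17


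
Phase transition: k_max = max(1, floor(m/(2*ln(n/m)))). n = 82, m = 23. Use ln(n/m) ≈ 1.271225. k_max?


n/m = 82/23.
ln(n/m) ≈ 1.271225.
2*ln(n/m) ≈ 2.54245.
m/(2*ln(n/m)) ≈ 23/2.54245 ≈ 9.0464.
floor = 9.
k_max = max(1, 9) = 9.

9


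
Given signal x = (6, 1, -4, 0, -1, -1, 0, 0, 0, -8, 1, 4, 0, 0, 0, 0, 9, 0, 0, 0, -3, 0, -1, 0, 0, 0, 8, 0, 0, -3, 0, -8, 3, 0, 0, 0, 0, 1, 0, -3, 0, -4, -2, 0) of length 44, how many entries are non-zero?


Non-zero positions: [0, 1, 2, 4, 5, 9, 10, 11, 16, 20, 22, 26, 29, 31, 32, 37, 39, 41, 42].
Sparsity = 19.

19


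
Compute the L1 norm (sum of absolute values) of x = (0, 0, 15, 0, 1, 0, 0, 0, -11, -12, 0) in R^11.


Non-zero entries: [(2, 15), (4, 1), (8, -11), (9, -12)]
Absolute values: [15, 1, 11, 12]
||x||_1 = sum = 39.

39


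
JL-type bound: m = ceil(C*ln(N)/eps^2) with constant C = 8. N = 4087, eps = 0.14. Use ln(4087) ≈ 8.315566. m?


ln(4087) ≈ 8.315566.
eps^2 = 0.14^2 = 0.0196.
C*ln(N)/eps^2 ≈ 8*8.315566/0.0196 ≈ 3394.1086.
m = ceil(3394.1086) = 3395.

3395


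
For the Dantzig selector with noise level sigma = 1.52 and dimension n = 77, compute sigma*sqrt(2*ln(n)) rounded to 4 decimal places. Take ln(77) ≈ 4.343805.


ln(77) ≈ 4.343805.
2*ln(n) ≈ 8.68761.
sqrt(2*ln(n)) ≈ sqrt(8.68761) ≈ 2.947475.
threshold ≈ 1.52*2.947475 = 4.480162 ≈ 4.4802.

4.4802


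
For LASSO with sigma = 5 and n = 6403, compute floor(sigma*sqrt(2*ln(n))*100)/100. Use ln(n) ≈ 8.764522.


ln(6403) ≈ 8.764522.
2*ln(n) ≈ 17.529044.
sqrt(2*ln(n)) ≈ sqrt(17.529044) ≈ 4.18677.
lambda ≈ 5*4.18677 = 20.93385.
floor(lambda*100)/100 = 20.93.

20.93


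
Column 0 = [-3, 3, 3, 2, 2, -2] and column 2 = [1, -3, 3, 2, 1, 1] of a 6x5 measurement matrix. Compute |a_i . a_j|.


Inner product: -3*1 + 3*-3 + 3*3 + 2*2 + 2*1 + -2*1
Products: [-3, -9, 9, 4, 2, -2]
Sum = 1.
|dot| = 1.

1


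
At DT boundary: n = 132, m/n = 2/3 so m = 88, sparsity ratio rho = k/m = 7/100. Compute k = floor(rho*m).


m = 2/3*132 = 88.
rho = 7/100.
rho*m = 7/100*88 = 6.16.
k = floor(6.16) = 6.

6


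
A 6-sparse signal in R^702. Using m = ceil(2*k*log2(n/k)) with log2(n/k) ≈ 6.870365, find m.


log2(n/k) = log2(702/6) ≈ 6.870365.
2*k*log2(n/k) ≈ 2*6*6.870365 = 82.44438.
m = ceil(82.44438) = 83.

83


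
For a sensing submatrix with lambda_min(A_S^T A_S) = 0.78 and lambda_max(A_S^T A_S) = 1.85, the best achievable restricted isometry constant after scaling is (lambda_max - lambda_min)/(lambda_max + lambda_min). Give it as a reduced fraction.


lambda_max - lambda_min = 1.85 - 0.78 = 1.07.
lambda_max + lambda_min = 1.85 + 0.78 = 2.63.
delta = 1.07/2.63 = 107/263.

107/263


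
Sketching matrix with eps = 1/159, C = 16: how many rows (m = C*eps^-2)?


1/eps = 159.
(1/eps)^2 = 25281.
m = 16*25281 = 404496.

404496


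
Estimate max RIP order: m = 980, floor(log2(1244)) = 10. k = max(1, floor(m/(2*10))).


floor(log2(1244)) = 10.
2*10 = 20.
m/(2*floor(log2(n))) = 980/20 ≈ 49.0.
floor = 49.
k = max(1, 49) = 49.

49


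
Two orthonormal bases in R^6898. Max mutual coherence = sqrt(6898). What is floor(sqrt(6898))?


83^2 = 6889 <= 6898 < 7056 = 84^2, so 83 <= sqrt(6898) < 84.
floor(sqrt(6898)) = 83.

83


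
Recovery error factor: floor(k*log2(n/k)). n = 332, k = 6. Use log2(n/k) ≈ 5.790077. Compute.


log2(n/k) = log2(332/6) ≈ 5.790077.
k*log2(n/k) ≈ 6*5.790077 = 34.740462.
floor(34.740462) = 34.

34


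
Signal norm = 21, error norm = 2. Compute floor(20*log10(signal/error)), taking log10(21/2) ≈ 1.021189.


||x||/||e|| = 21/2.
log10(21/2) ≈ 1.021189.
20*log10(||x||/||e||) ≈ 20*1.021189 = 20.42378.
floor(20.42378) = 20.

20


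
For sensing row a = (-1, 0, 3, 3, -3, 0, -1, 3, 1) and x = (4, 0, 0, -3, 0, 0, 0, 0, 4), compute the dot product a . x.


Non-zero terms: ['-1*4', '3*-3', '1*4']
Products: [-4, -9, 4]
y = sum = -9.

-9


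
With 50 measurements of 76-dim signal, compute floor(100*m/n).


100*m/n = 100*50/76 ≈ 65.7895.
floor = 65.

65


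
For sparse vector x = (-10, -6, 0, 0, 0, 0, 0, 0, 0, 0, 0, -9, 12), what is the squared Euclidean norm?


Non-zero entries: [(0, -10), (1, -6), (11, -9), (12, 12)]
Squares: [100, 36, 81, 144]
||x||_2^2 = sum = 361.

361


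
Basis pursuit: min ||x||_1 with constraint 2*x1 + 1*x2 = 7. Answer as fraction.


Axis intercepts:
  x1 = 7/2, x2 = 0: L1 = 7/2
  x1 = 0, x2 = 7: L1 = 7
x* = (7/2, 0)
||x*||_1 = 7/2.

7/2


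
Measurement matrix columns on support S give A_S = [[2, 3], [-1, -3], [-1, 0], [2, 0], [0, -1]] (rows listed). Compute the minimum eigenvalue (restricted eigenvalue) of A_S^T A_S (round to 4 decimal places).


A_S^T A_S = [[10, 9], [9, 19]].
trace = 29.
det = 109.
disc = trace^2 - 4*det = 841 - 4*109 = 405.
sqrt(405) ≈ 20.124612.
lam_min = (29 - sqrt(405))/2 ≈ (29 - 20.124612)/2 = 4.437694 ≈ 4.4377.

4.4377


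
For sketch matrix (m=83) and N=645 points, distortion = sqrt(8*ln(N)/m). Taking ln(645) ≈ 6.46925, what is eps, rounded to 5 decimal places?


ln(645) ≈ 6.46925.
8*ln(N)/m ≈ 8*6.46925/83 ≈ 0.62354217.
eps = sqrt(0.62354217) ≈ 0.7896469 ≈ 0.78965.

0.78965


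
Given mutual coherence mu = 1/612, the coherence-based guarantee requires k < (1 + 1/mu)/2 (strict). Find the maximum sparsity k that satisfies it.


1/mu = 612.
1 + 1/mu = 613.
(1 + 1/mu)/2 = 306.5 is not an integer, so k_max = floor(306.5) = 306.

306


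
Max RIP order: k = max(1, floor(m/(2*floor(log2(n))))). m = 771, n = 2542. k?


floor(log2(2542)) = 11.
2*11 = 22.
m/(2*floor(log2(n))) = 771/22 ≈ 35.0455.
floor = 35.
k = max(1, 35) = 35.

35


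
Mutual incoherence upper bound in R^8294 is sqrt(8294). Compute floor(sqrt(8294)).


91^2 = 8281 <= 8294 < 8464 = 92^2, so 91 <= sqrt(8294) < 92.
floor(sqrt(8294)) = 91.

91


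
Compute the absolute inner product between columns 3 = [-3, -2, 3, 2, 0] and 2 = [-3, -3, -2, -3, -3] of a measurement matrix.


Inner product: -3*-3 + -2*-3 + 3*-2 + 2*-3 + 0*-3
Products: [9, 6, -6, -6, 0]
Sum = 3.
|dot| = 3.

3


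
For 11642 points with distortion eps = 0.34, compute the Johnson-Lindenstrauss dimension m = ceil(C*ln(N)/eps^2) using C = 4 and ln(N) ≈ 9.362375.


ln(11642) ≈ 9.362375.
eps^2 = 0.34^2 = 0.1156.
C*ln(N)/eps^2 ≈ 4*9.362375/0.1156 ≈ 323.9576.
m = ceil(323.9576) = 324.

324


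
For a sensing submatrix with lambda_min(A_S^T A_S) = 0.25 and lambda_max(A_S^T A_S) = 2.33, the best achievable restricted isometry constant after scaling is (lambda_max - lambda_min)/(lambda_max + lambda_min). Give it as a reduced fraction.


lambda_max - lambda_min = 2.33 - 0.25 = 2.08.
lambda_max + lambda_min = 2.33 + 0.25 = 2.58.
delta = 2.08/2.58 = 208/258 = 104/129.

104/129


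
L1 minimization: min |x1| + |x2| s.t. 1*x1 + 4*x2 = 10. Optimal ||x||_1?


Axis intercepts:
  x1 = 10, x2 = 0: L1 = 10
  x1 = 0, x2 = 5/2: L1 = 5/2
x* = (0, 5/2)
||x*||_1 = 5/2.

5/2


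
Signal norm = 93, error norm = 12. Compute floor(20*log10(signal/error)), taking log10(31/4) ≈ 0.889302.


||x||/||e|| = 93/12 = 31/4.
log10(31/4) ≈ 0.889302.
20*log10(||x||/||e||) ≈ 20*0.889302 = 17.78604.
floor(17.78604) = 17.

17


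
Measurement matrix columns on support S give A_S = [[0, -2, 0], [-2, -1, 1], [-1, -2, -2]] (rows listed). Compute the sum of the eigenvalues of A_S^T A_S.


Sum of eigenvalues of A_S^T A_S = trace(A_S^T A_S) = sum of squared column norms of A_S.
A_S^T A_S diagonal: [5, 9, 5].
trace = 5 + 9 + 5 = 19.

19


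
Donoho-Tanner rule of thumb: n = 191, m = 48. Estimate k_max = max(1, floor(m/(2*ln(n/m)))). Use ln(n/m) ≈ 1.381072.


n/m = 191/48.
ln(n/m) ≈ 1.381072.
2*ln(n/m) ≈ 2.762144.
m/(2*ln(n/m)) ≈ 48/2.762144 ≈ 17.3778.
floor = 17.
k_max = max(1, 17) = 17.

17


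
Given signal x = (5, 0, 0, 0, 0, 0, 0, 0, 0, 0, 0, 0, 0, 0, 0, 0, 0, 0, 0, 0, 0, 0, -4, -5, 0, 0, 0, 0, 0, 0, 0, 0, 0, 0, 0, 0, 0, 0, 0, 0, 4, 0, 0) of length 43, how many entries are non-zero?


Non-zero positions: [0, 22, 23, 40].
Sparsity = 4.

4


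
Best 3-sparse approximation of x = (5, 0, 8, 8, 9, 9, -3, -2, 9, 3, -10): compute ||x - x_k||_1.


Sorted |x_i| descending: [10, 9, 9, 9, 8, 8, 5, 3, 3, 2, 0]
Keep top 3: [10, 9, 9]
Tail entries: [9, 8, 8, 5, 3, 3, 2, 0]
L1 error = sum of tail = 38.

38


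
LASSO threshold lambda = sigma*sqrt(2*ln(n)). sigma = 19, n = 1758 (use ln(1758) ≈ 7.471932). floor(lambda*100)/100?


ln(1758) ≈ 7.471932.
2*ln(n) ≈ 14.943864.
sqrt(2*ln(n)) ≈ sqrt(14.943864) ≈ 3.865729.
lambda ≈ 19*3.865729 = 73.448851.
floor(lambda*100)/100 = 73.44.

73.44


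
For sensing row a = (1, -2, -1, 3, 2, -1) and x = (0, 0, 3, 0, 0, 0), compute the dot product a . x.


Non-zero terms: ['-1*3']
Products: [-3]
y = sum = -3.

-3


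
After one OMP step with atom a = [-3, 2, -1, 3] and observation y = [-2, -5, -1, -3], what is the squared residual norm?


a^T a = 23.
a^T y = -12.
coeff = -12/23 = -12/23.
||r||^2 = 753/23.

753/23


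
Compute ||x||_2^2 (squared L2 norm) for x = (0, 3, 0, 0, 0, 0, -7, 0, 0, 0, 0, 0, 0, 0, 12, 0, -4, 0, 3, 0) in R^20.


Non-zero entries: [(1, 3), (6, -7), (14, 12), (16, -4), (18, 3)]
Squares: [9, 49, 144, 16, 9]
||x||_2^2 = sum = 227.

227


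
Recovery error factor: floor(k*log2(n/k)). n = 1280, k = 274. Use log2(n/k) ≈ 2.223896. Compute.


log2(n/k) = log2(1280/274) ≈ 2.223896.
k*log2(n/k) ≈ 274*2.223896 = 609.347504.
floor(609.347504) = 609.

609


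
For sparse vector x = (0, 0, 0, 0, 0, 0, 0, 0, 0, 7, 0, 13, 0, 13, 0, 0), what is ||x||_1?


Non-zero entries: [(9, 7), (11, 13), (13, 13)]
Absolute values: [7, 13, 13]
||x||_1 = sum = 33.

33


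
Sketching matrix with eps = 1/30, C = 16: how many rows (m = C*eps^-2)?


1/eps = 30.
(1/eps)^2 = 900.
m = 16*900 = 14400.

14400


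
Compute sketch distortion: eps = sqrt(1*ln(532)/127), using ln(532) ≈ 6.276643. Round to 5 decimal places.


ln(532) ≈ 6.276643.
1*ln(N)/m ≈ 1*6.276643/127 ≈ 0.04942239.
eps = sqrt(0.04942239) ≈ 0.2223115 ≈ 0.22231.

0.22231


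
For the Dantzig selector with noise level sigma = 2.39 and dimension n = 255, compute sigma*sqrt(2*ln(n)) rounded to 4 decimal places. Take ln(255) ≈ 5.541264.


ln(255) ≈ 5.541264.
2*ln(n) ≈ 11.082528.
sqrt(2*ln(n)) ≈ sqrt(11.082528) ≈ 3.329043.
threshold ≈ 2.39*3.329043 = 7.95641277 ≈ 7.9564.

7.9564


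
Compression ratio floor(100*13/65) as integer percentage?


100*m/n = 100*13/65 ≈ 20.0.
floor = 20.

20


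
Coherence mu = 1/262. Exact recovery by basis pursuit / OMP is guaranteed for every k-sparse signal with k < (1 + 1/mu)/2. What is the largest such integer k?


1/mu = 262.
1 + 1/mu = 263.
(1 + 1/mu)/2 = 131.5 is not an integer, so k_max = floor(131.5) = 131.

131


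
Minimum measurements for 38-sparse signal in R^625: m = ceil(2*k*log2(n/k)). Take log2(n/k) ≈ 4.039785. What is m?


log2(n/k) = log2(625/38) ≈ 4.039785.
2*k*log2(n/k) ≈ 2*38*4.039785 = 307.02366.
m = ceil(307.02366) = 308.

308


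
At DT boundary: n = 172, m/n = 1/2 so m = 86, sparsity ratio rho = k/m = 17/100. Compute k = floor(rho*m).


m = 1/2*172 = 86.
rho = 17/100.
rho*m = 17/100*86 = 14.62.
k = floor(14.62) = 14.

14


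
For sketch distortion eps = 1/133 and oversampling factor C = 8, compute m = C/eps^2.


1/eps = 133.
(1/eps)^2 = 17689.
m = 8*17689 = 141512.

141512


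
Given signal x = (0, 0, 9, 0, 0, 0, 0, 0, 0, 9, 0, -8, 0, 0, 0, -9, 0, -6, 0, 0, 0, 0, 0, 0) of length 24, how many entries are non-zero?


Non-zero positions: [2, 9, 11, 15, 17].
Sparsity = 5.

5


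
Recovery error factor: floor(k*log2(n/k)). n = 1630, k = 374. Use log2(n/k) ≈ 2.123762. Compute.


log2(n/k) = log2(1630/374) ≈ 2.123762.
k*log2(n/k) ≈ 374*2.123762 = 794.286988.
floor(794.286988) = 794.

794


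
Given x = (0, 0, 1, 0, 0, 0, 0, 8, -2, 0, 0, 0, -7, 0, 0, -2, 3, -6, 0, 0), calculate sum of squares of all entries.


Non-zero entries: [(2, 1), (7, 8), (8, -2), (12, -7), (15, -2), (16, 3), (17, -6)]
Squares: [1, 64, 4, 49, 4, 9, 36]
||x||_2^2 = sum = 167.

167


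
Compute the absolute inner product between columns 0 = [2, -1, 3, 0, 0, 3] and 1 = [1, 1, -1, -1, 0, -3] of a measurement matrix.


Inner product: 2*1 + -1*1 + 3*-1 + 0*-1 + 0*0 + 3*-3
Products: [2, -1, -3, 0, 0, -9]
Sum = -11.
|dot| = 11.

11


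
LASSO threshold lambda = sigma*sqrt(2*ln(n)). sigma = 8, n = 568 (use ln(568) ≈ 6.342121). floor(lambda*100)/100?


ln(568) ≈ 6.342121.
2*ln(n) ≈ 12.684242.
sqrt(2*ln(n)) ≈ sqrt(12.684242) ≈ 3.561494.
lambda ≈ 8*3.561494 = 28.491952.
floor(lambda*100)/100 = 28.49.

28.49


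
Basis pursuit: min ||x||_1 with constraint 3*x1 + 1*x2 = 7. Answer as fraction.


Axis intercepts:
  x1 = 7/3, x2 = 0: L1 = 7/3
  x1 = 0, x2 = 7: L1 = 7
x* = (7/3, 0)
||x*||_1 = 7/3.

7/3


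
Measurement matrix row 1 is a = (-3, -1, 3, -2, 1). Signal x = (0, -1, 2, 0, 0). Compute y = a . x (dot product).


Non-zero terms: ['-1*-1', '3*2']
Products: [1, 6]
y = sum = 7.

7


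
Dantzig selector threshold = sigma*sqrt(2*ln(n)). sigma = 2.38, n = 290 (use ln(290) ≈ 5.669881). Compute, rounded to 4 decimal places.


ln(290) ≈ 5.669881.
2*ln(n) ≈ 11.339762.
sqrt(2*ln(n)) ≈ sqrt(11.339762) ≈ 3.367456.
threshold ≈ 2.38*3.367456 = 8.01454528 ≈ 8.0145.

8.0145


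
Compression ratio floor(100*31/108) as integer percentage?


100*m/n = 100*31/108 ≈ 28.7037.
floor = 28.

28


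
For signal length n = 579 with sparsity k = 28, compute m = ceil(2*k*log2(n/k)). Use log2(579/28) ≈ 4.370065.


log2(n/k) = log2(579/28) ≈ 4.370065.
2*k*log2(n/k) ≈ 2*28*4.370065 = 244.72364.
m = ceil(244.72364) = 245.

245


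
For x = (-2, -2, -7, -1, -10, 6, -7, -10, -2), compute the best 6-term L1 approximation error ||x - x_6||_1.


Sorted |x_i| descending: [10, 10, 7, 7, 6, 2, 2, 2, 1]
Keep top 6: [10, 10, 7, 7, 6, 2]
Tail entries: [2, 2, 1]
L1 error = sum of tail = 5.

5


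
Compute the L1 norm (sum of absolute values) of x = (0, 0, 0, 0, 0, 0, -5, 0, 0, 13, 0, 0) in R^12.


Non-zero entries: [(6, -5), (9, 13)]
Absolute values: [5, 13]
||x||_1 = sum = 18.

18


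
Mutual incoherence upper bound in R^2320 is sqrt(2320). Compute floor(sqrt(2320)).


48^2 = 2304 <= 2320 < 2401 = 49^2, so 48 <= sqrt(2320) < 49.
floor(sqrt(2320)) = 48.

48


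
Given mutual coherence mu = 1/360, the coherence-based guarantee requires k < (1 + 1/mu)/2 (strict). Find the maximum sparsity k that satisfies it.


1/mu = 360.
1 + 1/mu = 361.
(1 + 1/mu)/2 = 180.5 is not an integer, so k_max = floor(180.5) = 180.

180


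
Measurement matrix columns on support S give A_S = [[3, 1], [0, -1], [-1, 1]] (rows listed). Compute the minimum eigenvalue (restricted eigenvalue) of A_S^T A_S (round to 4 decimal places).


A_S^T A_S = [[10, 2], [2, 3]].
trace = 13.
det = 26.
disc = trace^2 - 4*det = 169 - 4*26 = 65.
sqrt(65) ≈ 8.062258.
lam_min = (13 - sqrt(65))/2 ≈ (13 - 8.062258)/2 = 2.468871 ≈ 2.4689.

2.4689


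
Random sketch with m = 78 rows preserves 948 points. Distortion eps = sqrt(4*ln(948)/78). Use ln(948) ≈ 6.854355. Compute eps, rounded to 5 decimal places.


ln(948) ≈ 6.854355.
4*ln(N)/m ≈ 4*6.854355/78 ≈ 0.35150538.
eps = sqrt(0.35150538) ≈ 0.5928789 ≈ 0.59288.

0.59288


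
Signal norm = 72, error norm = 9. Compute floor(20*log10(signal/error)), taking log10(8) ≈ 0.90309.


||x||/||e|| = 72/9 = 8.
log10(8) ≈ 0.90309.
20*log10(||x||/||e||) ≈ 20*0.90309 = 18.0618.
floor(18.0618) = 18.

18


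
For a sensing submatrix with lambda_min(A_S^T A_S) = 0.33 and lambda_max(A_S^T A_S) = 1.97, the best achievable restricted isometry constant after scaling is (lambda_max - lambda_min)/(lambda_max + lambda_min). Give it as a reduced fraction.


lambda_max - lambda_min = 1.97 - 0.33 = 1.64.
lambda_max + lambda_min = 1.97 + 0.33 = 2.30.
delta = 1.64/2.30 = 164/230 = 82/115.

82/115


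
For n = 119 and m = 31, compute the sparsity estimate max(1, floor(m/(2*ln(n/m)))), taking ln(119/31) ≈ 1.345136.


n/m = 119/31.
ln(n/m) ≈ 1.345136.
2*ln(n/m) ≈ 2.690272.
m/(2*ln(n/m)) ≈ 31/2.690272 ≈ 11.523.
floor = 11.
k_max = max(1, 11) = 11.

11


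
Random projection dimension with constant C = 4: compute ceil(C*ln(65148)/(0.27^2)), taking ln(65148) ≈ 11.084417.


ln(65148) ≈ 11.084417.
eps^2 = 0.27^2 = 0.0729.
C*ln(N)/eps^2 ≈ 4*11.084417/0.0729 ≈ 608.1985.
m = ceil(608.1985) = 609.

609


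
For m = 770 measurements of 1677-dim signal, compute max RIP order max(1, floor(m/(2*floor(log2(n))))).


floor(log2(1677)) = 10.
2*10 = 20.
m/(2*floor(log2(n))) = 770/20 ≈ 38.5.
floor = 38.
k = max(1, 38) = 38.

38


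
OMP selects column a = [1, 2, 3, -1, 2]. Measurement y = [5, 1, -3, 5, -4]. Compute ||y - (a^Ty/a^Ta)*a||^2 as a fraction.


a^T a = 19.
a^T y = -15.
coeff = -15/19 = -15/19.
||r||^2 = 1219/19.

1219/19


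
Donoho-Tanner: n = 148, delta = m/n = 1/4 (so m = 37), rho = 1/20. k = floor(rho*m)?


m = 1/4*148 = 37.
rho = 1/20.
rho*m = 1/20*37 = 1.85.
k = floor(1.85) = 1.

1


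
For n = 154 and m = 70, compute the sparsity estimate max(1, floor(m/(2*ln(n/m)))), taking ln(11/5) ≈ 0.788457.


n/m = 154/70 = 11/5.
ln(n/m) ≈ 0.788457.
2*ln(n/m) ≈ 1.576914.
m/(2*ln(n/m)) ≈ 70/1.576914 ≈ 44.3905.
floor = 44.
k_max = max(1, 44) = 44.

44


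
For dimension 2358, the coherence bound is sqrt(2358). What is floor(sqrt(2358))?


48^2 = 2304 <= 2358 < 2401 = 49^2, so 48 <= sqrt(2358) < 49.
floor(sqrt(2358)) = 48.

48


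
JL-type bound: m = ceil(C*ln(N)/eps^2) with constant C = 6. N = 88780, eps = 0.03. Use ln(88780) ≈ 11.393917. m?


ln(88780) ≈ 11.393917.
eps^2 = 0.03^2 = 0.0009.
C*ln(N)/eps^2 ≈ 6*11.393917/0.0009 ≈ 75959.4467.
m = ceil(75959.4467) = 75960.

75960


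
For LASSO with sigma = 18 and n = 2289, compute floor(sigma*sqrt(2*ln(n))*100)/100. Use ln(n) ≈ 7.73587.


ln(2289) ≈ 7.73587.
2*ln(n) ≈ 15.47174.
sqrt(2*ln(n)) ≈ sqrt(15.47174) ≈ 3.933413.
lambda ≈ 18*3.933413 = 70.801434.
floor(lambda*100)/100 = 70.80.

70.80


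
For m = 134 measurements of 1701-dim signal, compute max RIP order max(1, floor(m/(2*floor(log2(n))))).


floor(log2(1701)) = 10.
2*10 = 20.
m/(2*floor(log2(n))) = 134/20 ≈ 6.7.
floor = 6.
k = max(1, 6) = 6.

6


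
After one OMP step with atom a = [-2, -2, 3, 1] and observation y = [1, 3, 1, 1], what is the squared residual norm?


a^T a = 18.
a^T y = -4.
coeff = -4/18 = -2/9.
||r||^2 = 100/9.

100/9


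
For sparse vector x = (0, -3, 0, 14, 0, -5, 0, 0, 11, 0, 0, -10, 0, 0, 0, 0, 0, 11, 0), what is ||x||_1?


Non-zero entries: [(1, -3), (3, 14), (5, -5), (8, 11), (11, -10), (17, 11)]
Absolute values: [3, 14, 5, 11, 10, 11]
||x||_1 = sum = 54.

54


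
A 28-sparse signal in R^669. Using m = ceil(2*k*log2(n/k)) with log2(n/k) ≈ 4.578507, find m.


log2(n/k) = log2(669/28) ≈ 4.578507.
2*k*log2(n/k) ≈ 2*28*4.578507 = 256.396392.
m = ceil(256.396392) = 257.

257


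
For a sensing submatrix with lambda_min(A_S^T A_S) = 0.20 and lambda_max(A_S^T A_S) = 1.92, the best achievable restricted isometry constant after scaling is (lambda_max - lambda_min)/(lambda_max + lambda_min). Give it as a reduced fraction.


lambda_max - lambda_min = 1.92 - 0.20 = 1.72.
lambda_max + lambda_min = 1.92 + 0.20 = 2.12.
delta = 1.72/2.12 = 172/212 = 43/53.

43/53


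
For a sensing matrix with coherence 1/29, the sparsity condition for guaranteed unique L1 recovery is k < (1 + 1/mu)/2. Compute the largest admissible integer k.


1/mu = 29.
1 + 1/mu = 30.
(1 + 1/mu)/2 = 15 is an integer and the inequality is strict, so k_max = 15 - 1 = 14.

14


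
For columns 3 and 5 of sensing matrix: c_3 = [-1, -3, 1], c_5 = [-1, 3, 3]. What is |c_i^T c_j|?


Inner product: -1*-1 + -3*3 + 1*3
Products: [1, -9, 3]
Sum = -5.
|dot| = 5.

5


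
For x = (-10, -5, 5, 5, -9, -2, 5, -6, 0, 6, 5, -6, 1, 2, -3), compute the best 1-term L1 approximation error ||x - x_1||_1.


Sorted |x_i| descending: [10, 9, 6, 6, 6, 5, 5, 5, 5, 5, 3, 2, 2, 1, 0]
Keep top 1: [10]
Tail entries: [9, 6, 6, 6, 5, 5, 5, 5, 5, 3, 2, 2, 1, 0]
L1 error = sum of tail = 60.

60


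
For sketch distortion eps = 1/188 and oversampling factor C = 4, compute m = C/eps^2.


1/eps = 188.
(1/eps)^2 = 35344.
m = 4*35344 = 141376.

141376


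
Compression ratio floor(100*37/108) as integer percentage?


100*m/n = 100*37/108 ≈ 34.2593.
floor = 34.

34


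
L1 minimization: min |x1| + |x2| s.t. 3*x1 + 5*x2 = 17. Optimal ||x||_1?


Axis intercepts:
  x1 = 17/3, x2 = 0: L1 = 17/3
  x1 = 0, x2 = 17/5: L1 = 17/5
x* = (0, 17/5)
||x*||_1 = 17/5.

17/5


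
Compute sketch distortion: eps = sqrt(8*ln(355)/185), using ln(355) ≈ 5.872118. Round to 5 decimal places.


ln(355) ≈ 5.872118.
8*ln(N)/m ≈ 8*5.872118/185 ≈ 0.25392943.
eps = sqrt(0.25392943) ≈ 0.5039141 ≈ 0.50391.

0.50391


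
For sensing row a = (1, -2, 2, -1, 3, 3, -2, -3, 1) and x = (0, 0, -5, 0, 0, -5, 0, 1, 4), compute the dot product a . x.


Non-zero terms: ['2*-5', '3*-5', '-3*1', '1*4']
Products: [-10, -15, -3, 4]
y = sum = -24.

-24


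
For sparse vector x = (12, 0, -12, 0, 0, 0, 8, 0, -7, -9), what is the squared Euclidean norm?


Non-zero entries: [(0, 12), (2, -12), (6, 8), (8, -7), (9, -9)]
Squares: [144, 144, 64, 49, 81]
||x||_2^2 = sum = 482.

482


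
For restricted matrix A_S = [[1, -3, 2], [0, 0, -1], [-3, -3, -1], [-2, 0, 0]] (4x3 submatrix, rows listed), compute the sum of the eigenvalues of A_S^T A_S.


Sum of eigenvalues of A_S^T A_S = trace(A_S^T A_S) = sum of squared column norms of A_S.
A_S^T A_S diagonal: [14, 18, 6].
trace = 14 + 18 + 6 = 38.

38


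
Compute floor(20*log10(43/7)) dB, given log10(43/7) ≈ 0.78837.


||x||/||e|| = 43/7.
log10(43/7) ≈ 0.78837.
20*log10(||x||/||e||) ≈ 20*0.78837 = 15.7674.
floor(15.7674) = 15.

15


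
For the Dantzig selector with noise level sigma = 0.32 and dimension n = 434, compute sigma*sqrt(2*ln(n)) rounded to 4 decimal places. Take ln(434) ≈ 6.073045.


ln(434) ≈ 6.073045.
2*ln(n) ≈ 12.14609.
sqrt(2*ln(n)) ≈ sqrt(12.14609) ≈ 3.485124.
threshold ≈ 0.32*3.485124 = 1.11523968 ≈ 1.1152.

1.1152


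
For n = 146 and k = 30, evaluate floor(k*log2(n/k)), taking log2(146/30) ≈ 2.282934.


log2(n/k) = log2(146/30) ≈ 2.282934.
k*log2(n/k) ≈ 30*2.282934 = 68.48802.
floor(68.48802) = 68.

68


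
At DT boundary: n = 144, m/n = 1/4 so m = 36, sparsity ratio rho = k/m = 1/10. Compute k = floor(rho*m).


m = 1/4*144 = 36.
rho = 1/10.
rho*m = 1/10*36 = 3.6.
k = floor(3.6) = 3.

3


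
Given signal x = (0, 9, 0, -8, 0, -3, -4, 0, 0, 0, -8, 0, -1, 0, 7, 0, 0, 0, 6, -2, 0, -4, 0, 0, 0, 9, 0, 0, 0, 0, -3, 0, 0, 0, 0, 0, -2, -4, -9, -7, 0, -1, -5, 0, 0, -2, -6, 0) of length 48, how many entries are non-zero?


Non-zero positions: [1, 3, 5, 6, 10, 12, 14, 18, 19, 21, 25, 30, 36, 37, 38, 39, 41, 42, 45, 46].
Sparsity = 20.

20


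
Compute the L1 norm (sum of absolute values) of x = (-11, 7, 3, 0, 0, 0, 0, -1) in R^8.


Non-zero entries: [(0, -11), (1, 7), (2, 3), (7, -1)]
Absolute values: [11, 7, 3, 1]
||x||_1 = sum = 22.

22


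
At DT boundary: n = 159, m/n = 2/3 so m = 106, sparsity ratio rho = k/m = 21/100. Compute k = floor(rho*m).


m = 2/3*159 = 106.
rho = 21/100.
rho*m = 21/100*106 = 22.26.
k = floor(22.26) = 22.

22


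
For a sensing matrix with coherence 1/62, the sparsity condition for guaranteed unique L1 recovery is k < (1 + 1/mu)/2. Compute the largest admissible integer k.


1/mu = 62.
1 + 1/mu = 63.
(1 + 1/mu)/2 = 31.5 is not an integer, so k_max = floor(31.5) = 31.

31


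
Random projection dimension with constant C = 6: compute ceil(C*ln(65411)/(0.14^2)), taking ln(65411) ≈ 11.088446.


ln(65411) ≈ 11.088446.
eps^2 = 0.14^2 = 0.0196.
C*ln(N)/eps^2 ≈ 6*11.088446/0.0196 ≈ 3394.4222.
m = ceil(3394.4222) = 3395.

3395


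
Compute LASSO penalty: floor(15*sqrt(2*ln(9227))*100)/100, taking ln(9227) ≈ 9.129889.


ln(9227) ≈ 9.129889.
2*ln(n) ≈ 18.259778.
sqrt(2*ln(n)) ≈ sqrt(18.259778) ≈ 4.273146.
lambda ≈ 15*4.273146 = 64.09719.
floor(lambda*100)/100 = 64.09.

64.09


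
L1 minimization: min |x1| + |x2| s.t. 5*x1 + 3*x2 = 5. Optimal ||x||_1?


Axis intercepts:
  x1 = 1, x2 = 0: L1 = 1
  x1 = 0, x2 = 5/3: L1 = 5/3
x* = (1, 0)
||x*||_1 = 1.

1


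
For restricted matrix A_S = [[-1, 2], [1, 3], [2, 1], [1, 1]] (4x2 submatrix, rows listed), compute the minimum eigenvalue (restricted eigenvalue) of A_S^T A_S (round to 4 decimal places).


A_S^T A_S = [[7, 4], [4, 15]].
trace = 22.
det = 89.
disc = trace^2 - 4*det = 484 - 4*89 = 128.
sqrt(128) ≈ 11.313708.
lam_min = (22 - sqrt(128))/2 ≈ (22 - 11.313708)/2 = 5.343146 ≈ 5.3431.

5.3431


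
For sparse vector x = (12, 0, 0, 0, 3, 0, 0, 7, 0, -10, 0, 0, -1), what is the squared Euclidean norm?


Non-zero entries: [(0, 12), (4, 3), (7, 7), (9, -10), (12, -1)]
Squares: [144, 9, 49, 100, 1]
||x||_2^2 = sum = 303.

303


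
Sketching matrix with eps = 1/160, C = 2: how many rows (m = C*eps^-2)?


1/eps = 160.
(1/eps)^2 = 25600.
m = 2*25600 = 51200.

51200


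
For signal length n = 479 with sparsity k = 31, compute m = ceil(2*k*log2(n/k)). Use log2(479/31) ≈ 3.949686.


log2(n/k) = log2(479/31) ≈ 3.949686.
2*k*log2(n/k) ≈ 2*31*3.949686 = 244.880532.
m = ceil(244.880532) = 245.

245


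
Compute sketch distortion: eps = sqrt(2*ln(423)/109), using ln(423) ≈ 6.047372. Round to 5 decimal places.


ln(423) ≈ 6.047372.
2*ln(N)/m ≈ 2*6.047372/109 ≈ 0.11096095.
eps = sqrt(0.11096095) ≈ 0.333108 ≈ 0.33311.

0.33311


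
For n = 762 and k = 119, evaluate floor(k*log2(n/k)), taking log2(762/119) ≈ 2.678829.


log2(n/k) = log2(762/119) ≈ 2.678829.
k*log2(n/k) ≈ 119*2.678829 = 318.780651.
floor(318.780651) = 318.

318


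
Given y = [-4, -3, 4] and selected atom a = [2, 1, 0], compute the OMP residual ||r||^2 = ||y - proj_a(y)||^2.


a^T a = 5.
a^T y = -11.
coeff = -11/5 = -11/5.
||r||^2 = 84/5.

84/5


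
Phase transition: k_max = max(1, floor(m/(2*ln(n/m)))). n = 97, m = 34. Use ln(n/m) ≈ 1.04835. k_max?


n/m = 97/34.
ln(n/m) ≈ 1.04835.
2*ln(n/m) ≈ 2.0967.
m/(2*ln(n/m)) ≈ 34/2.0967 ≈ 16.216.
floor = 16.
k_max = max(1, 16) = 16.

16


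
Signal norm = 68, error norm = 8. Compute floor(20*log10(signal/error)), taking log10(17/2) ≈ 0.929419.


||x||/||e|| = 68/8 = 17/2.
log10(17/2) ≈ 0.929419.
20*log10(||x||/||e||) ≈ 20*0.929419 = 18.58838.
floor(18.58838) = 18.

18


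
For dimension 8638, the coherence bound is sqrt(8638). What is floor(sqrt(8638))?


92^2 = 8464 <= 8638 < 8649 = 93^2, so 92 <= sqrt(8638) < 93.
floor(sqrt(8638)) = 92.

92


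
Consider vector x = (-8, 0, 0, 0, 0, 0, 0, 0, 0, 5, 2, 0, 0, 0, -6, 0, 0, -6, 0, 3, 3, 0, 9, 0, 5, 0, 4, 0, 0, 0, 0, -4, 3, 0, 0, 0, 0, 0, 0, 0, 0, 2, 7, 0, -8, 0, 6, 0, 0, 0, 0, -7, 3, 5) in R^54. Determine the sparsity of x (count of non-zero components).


Non-zero positions: [0, 9, 10, 14, 17, 19, 20, 22, 24, 26, 31, 32, 41, 42, 44, 46, 51, 52, 53].
Sparsity = 19.

19


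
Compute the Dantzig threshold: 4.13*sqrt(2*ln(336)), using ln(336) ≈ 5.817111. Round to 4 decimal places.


ln(336) ≈ 5.817111.
2*ln(n) ≈ 11.634222.
sqrt(2*ln(n)) ≈ sqrt(11.634222) ≈ 3.410898.
threshold ≈ 4.13*3.410898 = 14.08700874 ≈ 14.0870.

14.0870


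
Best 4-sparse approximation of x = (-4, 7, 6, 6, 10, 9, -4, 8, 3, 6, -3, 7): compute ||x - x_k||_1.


Sorted |x_i| descending: [10, 9, 8, 7, 7, 6, 6, 6, 4, 4, 3, 3]
Keep top 4: [10, 9, 8, 7]
Tail entries: [7, 6, 6, 6, 4, 4, 3, 3]
L1 error = sum of tail = 39.

39


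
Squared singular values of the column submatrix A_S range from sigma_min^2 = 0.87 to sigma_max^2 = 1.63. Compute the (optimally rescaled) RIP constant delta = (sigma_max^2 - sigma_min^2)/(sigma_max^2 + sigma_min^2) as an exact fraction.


lambda_max - lambda_min = 1.63 - 0.87 = 0.76.
lambda_max + lambda_min = 1.63 + 0.87 = 2.50.
delta = 0.76/2.50 = 76/250 = 38/125.

38/125


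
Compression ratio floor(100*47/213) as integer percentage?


100*m/n = 100*47/213 ≈ 22.0657.
floor = 22.

22


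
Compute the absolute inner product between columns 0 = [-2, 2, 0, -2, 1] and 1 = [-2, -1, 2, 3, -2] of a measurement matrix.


Inner product: -2*-2 + 2*-1 + 0*2 + -2*3 + 1*-2
Products: [4, -2, 0, -6, -2]
Sum = -6.
|dot| = 6.

6


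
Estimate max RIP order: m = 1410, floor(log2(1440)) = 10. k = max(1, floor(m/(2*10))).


floor(log2(1440)) = 10.
2*10 = 20.
m/(2*floor(log2(n))) = 1410/20 ≈ 70.5.
floor = 70.
k = max(1, 70) = 70.

70


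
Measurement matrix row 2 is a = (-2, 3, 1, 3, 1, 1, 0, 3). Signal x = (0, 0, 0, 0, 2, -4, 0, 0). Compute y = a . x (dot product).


Non-zero terms: ['1*2', '1*-4']
Products: [2, -4]
y = sum = -2.

-2


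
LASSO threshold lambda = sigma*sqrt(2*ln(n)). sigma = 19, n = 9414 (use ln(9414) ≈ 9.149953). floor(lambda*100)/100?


ln(9414) ≈ 9.149953.
2*ln(n) ≈ 18.299906.
sqrt(2*ln(n)) ≈ sqrt(18.299906) ≈ 4.277839.
lambda ≈ 19*4.277839 = 81.278941.
floor(lambda*100)/100 = 81.27.

81.27


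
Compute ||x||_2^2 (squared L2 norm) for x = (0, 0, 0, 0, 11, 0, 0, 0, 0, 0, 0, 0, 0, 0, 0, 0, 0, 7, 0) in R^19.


Non-zero entries: [(4, 11), (17, 7)]
Squares: [121, 49]
||x||_2^2 = sum = 170.

170


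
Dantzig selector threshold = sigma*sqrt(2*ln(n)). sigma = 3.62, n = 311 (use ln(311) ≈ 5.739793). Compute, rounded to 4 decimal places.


ln(311) ≈ 5.739793.
2*ln(n) ≈ 11.479586.
sqrt(2*ln(n)) ≈ sqrt(11.479586) ≈ 3.388154.
threshold ≈ 3.62*3.388154 = 12.26511748 ≈ 12.2651.

12.2651


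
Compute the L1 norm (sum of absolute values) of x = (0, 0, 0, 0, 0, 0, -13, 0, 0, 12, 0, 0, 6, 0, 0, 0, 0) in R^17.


Non-zero entries: [(6, -13), (9, 12), (12, 6)]
Absolute values: [13, 12, 6]
||x||_1 = sum = 31.

31


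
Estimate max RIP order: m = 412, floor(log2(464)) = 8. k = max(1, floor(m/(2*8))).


floor(log2(464)) = 8.
2*8 = 16.
m/(2*floor(log2(n))) = 412/16 ≈ 25.75.
floor = 25.
k = max(1, 25) = 25.

25


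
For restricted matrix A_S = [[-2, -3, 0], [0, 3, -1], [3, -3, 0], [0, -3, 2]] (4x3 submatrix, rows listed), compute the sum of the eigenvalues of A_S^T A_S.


Sum of eigenvalues of A_S^T A_S = trace(A_S^T A_S) = sum of squared column norms of A_S.
A_S^T A_S diagonal: [13, 36, 5].
trace = 13 + 36 + 5 = 54.

54


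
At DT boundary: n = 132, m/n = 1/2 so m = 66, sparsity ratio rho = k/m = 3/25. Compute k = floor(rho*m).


m = 1/2*132 = 66.
rho = 3/25.
rho*m = 3/25*66 = 7.92.
k = floor(7.92) = 7.

7


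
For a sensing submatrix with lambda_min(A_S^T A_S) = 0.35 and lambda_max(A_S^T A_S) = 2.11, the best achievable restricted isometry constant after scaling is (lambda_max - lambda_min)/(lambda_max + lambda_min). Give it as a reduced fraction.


lambda_max - lambda_min = 2.11 - 0.35 = 1.76.
lambda_max + lambda_min = 2.11 + 0.35 = 2.46.
delta = 1.76/2.46 = 176/246 = 88/123.

88/123


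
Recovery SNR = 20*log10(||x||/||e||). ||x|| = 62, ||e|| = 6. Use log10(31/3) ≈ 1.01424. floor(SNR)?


||x||/||e|| = 62/6 = 31/3.
log10(31/3) ≈ 1.01424.
20*log10(||x||/||e||) ≈ 20*1.01424 = 20.2848.
floor(20.2848) = 20.

20


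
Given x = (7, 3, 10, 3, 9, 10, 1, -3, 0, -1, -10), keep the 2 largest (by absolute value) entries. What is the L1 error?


Sorted |x_i| descending: [10, 10, 10, 9, 7, 3, 3, 3, 1, 1, 0]
Keep top 2: [10, 10]
Tail entries: [10, 9, 7, 3, 3, 3, 1, 1, 0]
L1 error = sum of tail = 37.

37


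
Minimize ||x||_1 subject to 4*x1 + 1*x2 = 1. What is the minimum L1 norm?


Axis intercepts:
  x1 = 1/4, x2 = 0: L1 = 1/4
  x1 = 0, x2 = 1: L1 = 1
x* = (1/4, 0)
||x*||_1 = 1/4.

1/4


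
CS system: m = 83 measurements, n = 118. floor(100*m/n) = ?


100*m/n = 100*83/118 ≈ 70.339.
floor = 70.

70


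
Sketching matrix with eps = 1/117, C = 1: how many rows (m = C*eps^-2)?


1/eps = 117.
(1/eps)^2 = 13689.
m = 1*13689 = 13689.

13689


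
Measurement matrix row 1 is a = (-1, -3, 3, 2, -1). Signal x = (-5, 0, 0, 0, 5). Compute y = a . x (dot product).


Non-zero terms: ['-1*-5', '-1*5']
Products: [5, -5]
y = sum = 0.

0


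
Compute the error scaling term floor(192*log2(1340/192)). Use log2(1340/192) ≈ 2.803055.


log2(n/k) = log2(1340/192) ≈ 2.803055.
k*log2(n/k) ≈ 192*2.803055 = 538.18656.
floor(538.18656) = 538.

538


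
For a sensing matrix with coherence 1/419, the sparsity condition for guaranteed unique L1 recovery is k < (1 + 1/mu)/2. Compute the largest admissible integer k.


1/mu = 419.
1 + 1/mu = 420.
(1 + 1/mu)/2 = 210 is an integer and the inequality is strict, so k_max = 210 - 1 = 209.

209


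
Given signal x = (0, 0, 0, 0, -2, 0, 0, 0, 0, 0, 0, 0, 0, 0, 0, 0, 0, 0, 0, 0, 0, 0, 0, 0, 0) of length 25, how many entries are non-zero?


Non-zero positions: [4].
Sparsity = 1.

1


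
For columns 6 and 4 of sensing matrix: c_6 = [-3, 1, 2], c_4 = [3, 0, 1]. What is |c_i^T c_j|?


Inner product: -3*3 + 1*0 + 2*1
Products: [-9, 0, 2]
Sum = -7.
|dot| = 7.

7


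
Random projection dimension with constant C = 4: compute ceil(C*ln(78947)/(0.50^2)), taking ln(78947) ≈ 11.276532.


ln(78947) ≈ 11.276532.
eps^2 = 0.50^2 = 0.25.
C*ln(N)/eps^2 ≈ 4*11.276532/0.25 ≈ 180.4245.
m = ceil(180.4245) = 181.

181


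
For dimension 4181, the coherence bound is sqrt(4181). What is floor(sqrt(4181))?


64^2 = 4096 <= 4181 < 4225 = 65^2, so 64 <= sqrt(4181) < 65.
floor(sqrt(4181)) = 64.

64


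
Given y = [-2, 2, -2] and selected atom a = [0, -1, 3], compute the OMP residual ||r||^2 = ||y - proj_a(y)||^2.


a^T a = 10.
a^T y = -8.
coeff = -8/10 = -4/5.
||r||^2 = 28/5.

28/5


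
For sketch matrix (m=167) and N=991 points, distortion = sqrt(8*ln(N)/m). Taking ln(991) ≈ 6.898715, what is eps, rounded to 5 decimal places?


ln(991) ≈ 6.898715.
8*ln(N)/m ≈ 8*6.898715/167 ≈ 0.33047737.
eps = sqrt(0.33047737) ≈ 0.5748716 ≈ 0.57487.

0.57487


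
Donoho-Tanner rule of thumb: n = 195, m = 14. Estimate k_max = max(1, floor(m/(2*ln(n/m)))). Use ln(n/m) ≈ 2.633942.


n/m = 195/14.
ln(n/m) ≈ 2.633942.
2*ln(n/m) ≈ 5.267884.
m/(2*ln(n/m)) ≈ 14/5.267884 ≈ 2.6576.
floor = 2.
k_max = max(1, 2) = 2.

2


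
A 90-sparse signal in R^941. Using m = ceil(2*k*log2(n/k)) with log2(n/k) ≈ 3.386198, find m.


log2(n/k) = log2(941/90) ≈ 3.386198.
2*k*log2(n/k) ≈ 2*90*3.386198 = 609.51564.
m = ceil(609.51564) = 610.

610


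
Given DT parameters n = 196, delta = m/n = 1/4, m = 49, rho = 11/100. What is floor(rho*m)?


m = 1/4*196 = 49.
rho = 11/100.
rho*m = 11/100*49 = 5.39.
k = floor(5.39) = 5.

5


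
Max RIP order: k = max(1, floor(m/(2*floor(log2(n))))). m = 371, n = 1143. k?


floor(log2(1143)) = 10.
2*10 = 20.
m/(2*floor(log2(n))) = 371/20 ≈ 18.55.
floor = 18.
k = max(1, 18) = 18.

18


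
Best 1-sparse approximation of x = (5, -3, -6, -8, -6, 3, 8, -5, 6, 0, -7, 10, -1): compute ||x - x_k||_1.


Sorted |x_i| descending: [10, 8, 8, 7, 6, 6, 6, 5, 5, 3, 3, 1, 0]
Keep top 1: [10]
Tail entries: [8, 8, 7, 6, 6, 6, 5, 5, 3, 3, 1, 0]
L1 error = sum of tail = 58.

58


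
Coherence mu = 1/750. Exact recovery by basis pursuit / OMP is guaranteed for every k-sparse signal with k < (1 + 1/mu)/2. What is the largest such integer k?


1/mu = 750.
1 + 1/mu = 751.
(1 + 1/mu)/2 = 375.5 is not an integer, so k_max = floor(375.5) = 375.

375


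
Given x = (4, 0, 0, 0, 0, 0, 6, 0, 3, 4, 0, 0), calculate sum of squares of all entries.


Non-zero entries: [(0, 4), (6, 6), (8, 3), (9, 4)]
Squares: [16, 36, 9, 16]
||x||_2^2 = sum = 77.

77


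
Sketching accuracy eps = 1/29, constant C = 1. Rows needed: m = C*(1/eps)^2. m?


1/eps = 29.
(1/eps)^2 = 841.
m = 1*841 = 841.

841


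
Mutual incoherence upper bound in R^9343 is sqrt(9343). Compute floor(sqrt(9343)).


96^2 = 9216 <= 9343 < 9409 = 97^2, so 96 <= sqrt(9343) < 97.
floor(sqrt(9343)) = 96.

96


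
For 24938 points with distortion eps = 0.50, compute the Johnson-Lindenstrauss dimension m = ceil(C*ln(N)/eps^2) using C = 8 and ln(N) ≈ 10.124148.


ln(24938) ≈ 10.124148.
eps^2 = 0.50^2 = 0.25.
C*ln(N)/eps^2 ≈ 8*10.124148/0.25 ≈ 323.9727.
m = ceil(323.9727) = 324.

324
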